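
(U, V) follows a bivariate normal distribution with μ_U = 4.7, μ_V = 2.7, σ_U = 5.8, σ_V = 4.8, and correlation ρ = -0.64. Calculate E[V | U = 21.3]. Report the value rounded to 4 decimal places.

-6.0923

The regression of V on U has slope ρ·σ_V/σ_U and passes through (μ_U, μ_V).
E[V | U=21.3] = 2.7 + (-0.64)·(4.8/5.8)·(21.3 − (4.7)) = 2.7 + (-0.529655)·(16.6) = -6.0923.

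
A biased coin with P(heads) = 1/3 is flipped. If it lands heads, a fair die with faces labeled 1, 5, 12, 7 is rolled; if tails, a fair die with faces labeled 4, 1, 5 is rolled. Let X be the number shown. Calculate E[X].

155/36

E[X | heads] = (1+5+12+7)/4 = 25/4.
E[X | tails] = (4+1+5)/3 = 10/3.
E[X] = (1/3)·(25/4) + (2/3)·(10/3) = 155/36.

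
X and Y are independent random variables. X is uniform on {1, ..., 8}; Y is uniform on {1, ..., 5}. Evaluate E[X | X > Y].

29/5

P(X > Y) = 5/8.
Summing X·P(x,y) over outcomes with X > Y gives 29/8.
E[X | X > Y] = (29/8) / (5/8) = 29/5.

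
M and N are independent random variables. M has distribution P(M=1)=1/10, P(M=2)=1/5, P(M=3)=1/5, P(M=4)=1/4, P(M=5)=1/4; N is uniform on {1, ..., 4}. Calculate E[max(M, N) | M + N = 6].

P(M + N = 6) = 9/40.
Summing max(M,N)·P(x,y) over outcomes with M + N = 6 gives 73/80.
E[max(M, N) | M + N = 6] = (73/80) / (9/40) = 73/18.

73/18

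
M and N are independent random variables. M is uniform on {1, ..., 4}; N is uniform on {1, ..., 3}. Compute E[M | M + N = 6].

Outcomes with M + N = 6: (3,3), (4,2), each with probability 1/12.
E[M | M + N = 6] = (3 + 4) / 2 = 7/2.

7/2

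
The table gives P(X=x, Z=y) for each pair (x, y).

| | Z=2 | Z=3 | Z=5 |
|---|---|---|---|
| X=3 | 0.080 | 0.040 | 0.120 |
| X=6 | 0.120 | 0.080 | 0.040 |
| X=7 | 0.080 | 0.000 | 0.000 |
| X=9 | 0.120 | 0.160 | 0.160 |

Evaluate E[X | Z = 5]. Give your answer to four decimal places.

6.3750

P(Z = 5) = 0.320.
Σ X·P over the event = 3·(0.120) + 6·(0.040) + 9·(0.160) = 2.040.
E[X | Z = 5] = (2.040) / (0.320) = 6.3750.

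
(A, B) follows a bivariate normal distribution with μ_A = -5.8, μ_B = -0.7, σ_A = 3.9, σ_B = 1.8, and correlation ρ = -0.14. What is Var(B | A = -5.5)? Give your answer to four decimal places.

For a bivariate normal, Var(B | A=x) = σ_B²(1 − ρ²).
Var(B | A=-5.5) = (1.8)²·(1 − (-0.14)²) = 3.24·0.9804 = 3.1765.

3.1765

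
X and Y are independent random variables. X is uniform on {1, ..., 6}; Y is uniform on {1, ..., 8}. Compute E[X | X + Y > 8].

P(X + Y > 8) = 7/16.
Summing X·P(x,y) over outcomes with X + Y > 8 gives 91/48.
E[X | X + Y > 8] = (91/48) / (7/16) = 13/3.

13/3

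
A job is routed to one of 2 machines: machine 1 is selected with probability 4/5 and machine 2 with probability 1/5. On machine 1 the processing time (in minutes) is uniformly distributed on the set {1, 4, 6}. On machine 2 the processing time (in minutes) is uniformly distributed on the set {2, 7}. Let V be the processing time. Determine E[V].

E[V | machine 1] = (1+4+6)/3 = 11/3.
E[V | machine 2] = (2+7)/2 = 9/2.
E[V] = (4/5)·(11/3) + (1/5)·(9/2) = 23/6.

23/6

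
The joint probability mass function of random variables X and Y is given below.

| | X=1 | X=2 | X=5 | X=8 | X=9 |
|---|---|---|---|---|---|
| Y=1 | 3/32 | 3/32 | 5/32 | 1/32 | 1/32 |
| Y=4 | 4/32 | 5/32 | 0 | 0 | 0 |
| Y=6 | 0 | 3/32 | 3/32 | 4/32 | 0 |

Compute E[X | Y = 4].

14/9

P(Y = 4) = 9/32.
Summing X·P(X=x,Y=y) over the conditioning event gives 7/16.
E[X | Y = 4] = (7/16) / (9/32) = 14/9.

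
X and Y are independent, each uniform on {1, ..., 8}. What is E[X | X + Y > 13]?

Outcomes with X + Y > 13: (6,8), (7,7), (7,8), (8,6), (8,7), (8,8), each with probability 1/64.
E[X | X + Y > 13] = (6 + 7 + 7 + 8 + 8 + 8) / 6 = 22/3.

22/3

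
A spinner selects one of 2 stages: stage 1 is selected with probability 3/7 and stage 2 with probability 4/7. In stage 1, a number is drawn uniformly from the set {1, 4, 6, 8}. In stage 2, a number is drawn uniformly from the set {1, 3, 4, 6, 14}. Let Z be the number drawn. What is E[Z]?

733/140

E[Z | stage 1] = (1+4+6+8)/4 = 19/4.
E[Z | stage 2] = (1+3+4+6+14)/5 = 28/5.
By the law of total expectation,
E[Z] = (3/7)·(19/4) + (4/7)·(28/5) = 733/140.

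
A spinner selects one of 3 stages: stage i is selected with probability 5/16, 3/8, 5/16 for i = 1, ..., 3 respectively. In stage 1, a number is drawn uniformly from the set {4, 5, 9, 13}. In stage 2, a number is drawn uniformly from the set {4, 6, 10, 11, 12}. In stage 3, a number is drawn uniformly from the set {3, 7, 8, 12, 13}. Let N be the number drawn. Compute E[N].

2667/320

E[N | stage 1] = (4+5+9+13)/4 = 31/4.
E[N | stage 2] = (4+6+10+11+12)/5 = 43/5.
E[N | stage 3] = (3+7+8+12+13)/5 = 43/5.
By the law of total expectation,
E[N] = (5/16)·(31/4) + (3/8)·(43/5) + (5/16)·(43/5) = 2667/320.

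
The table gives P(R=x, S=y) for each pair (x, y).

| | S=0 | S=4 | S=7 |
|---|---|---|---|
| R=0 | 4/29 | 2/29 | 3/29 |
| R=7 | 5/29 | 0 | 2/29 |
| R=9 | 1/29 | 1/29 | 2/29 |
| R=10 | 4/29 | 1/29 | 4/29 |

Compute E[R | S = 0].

P(S = 0) = 14/29.
Summing R·P(R=x,S=y) over the conditioning event gives 84/29.
E[R | S = 0] = (84/29) / (14/29) = 6.

6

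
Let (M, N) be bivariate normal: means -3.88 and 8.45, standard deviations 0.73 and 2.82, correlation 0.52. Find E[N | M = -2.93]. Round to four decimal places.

10.3583

For a bivariate normal, E[N | M=x] = μ_N + ρ·(σ_N/σ_M)·(x − μ_M).
E[N | M=-2.93] = 8.45 + (0.52)·(2.82/0.73)·(-2.93 − (-3.88)) = 8.45 + (2.00877)·(0.95) = 10.3583.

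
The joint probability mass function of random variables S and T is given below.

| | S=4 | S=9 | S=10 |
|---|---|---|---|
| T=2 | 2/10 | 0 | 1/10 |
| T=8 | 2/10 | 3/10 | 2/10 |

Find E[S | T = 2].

P(T = 2) = 3/10.
Σ S·P over the event = 4·(2/10) + 10·(1/10) = 9/5.
E[S | T = 2] = (9/5) / (3/10) = 6.

6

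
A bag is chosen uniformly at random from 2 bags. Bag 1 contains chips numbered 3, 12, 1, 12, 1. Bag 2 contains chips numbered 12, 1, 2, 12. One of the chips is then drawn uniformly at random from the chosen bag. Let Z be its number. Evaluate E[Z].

E[Z | bag 1] = (3+12+1+12+1)/5 = 29/5.
E[Z | bag 2] = (12+1+2+12)/4 = 27/4.
By the law of total expectation,
E[Z] = (1/2)·(29/5) + (1/2)·(27/4) = 251/40.

251/40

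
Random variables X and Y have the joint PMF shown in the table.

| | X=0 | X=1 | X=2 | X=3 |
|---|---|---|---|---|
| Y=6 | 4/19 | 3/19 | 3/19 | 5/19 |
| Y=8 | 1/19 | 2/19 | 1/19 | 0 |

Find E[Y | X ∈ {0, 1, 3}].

P(X ∈ {0, 1, 3}) = 15/19.
Σ Y·P over the event = 6·(4/19) + 8·(1/19) + 6·(3/19) + 8·(2/19) + 6·(5/19) = 96/19.
E[Y | X ∈ {0, 1, 3}] = (96/19) / (15/19) = 32/5.

32/5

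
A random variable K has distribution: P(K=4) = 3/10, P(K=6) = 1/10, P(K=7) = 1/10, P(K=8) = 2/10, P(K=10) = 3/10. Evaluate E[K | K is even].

64/9

P(K is even) = 9/10.
Σ over the event: 4·3/10 + 6·1/10 + 8·1/5 + 10·3/10 = 32/5.
E[K | K is even] = (32/5) / (9/10) = 64/9.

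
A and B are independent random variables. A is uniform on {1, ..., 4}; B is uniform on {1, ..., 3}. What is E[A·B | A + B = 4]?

Outcomes with A + B = 4: (1,3), (2,2), (3,1), each with probability 1/12.
E[A·B | A + B = 4] = (3 + 4 + 3) / 3 = 10/3.

10/3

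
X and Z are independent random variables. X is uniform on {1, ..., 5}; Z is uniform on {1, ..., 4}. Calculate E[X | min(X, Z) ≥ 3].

P(min(X, Z) ≥ 3) = 3/10.
Summing X·P(x,y) over outcomes with min(X, Z) ≥ 3 gives 6/5.
E[X | min(X, Z) ≥ 3] = (6/5) / (3/10) = 4.

4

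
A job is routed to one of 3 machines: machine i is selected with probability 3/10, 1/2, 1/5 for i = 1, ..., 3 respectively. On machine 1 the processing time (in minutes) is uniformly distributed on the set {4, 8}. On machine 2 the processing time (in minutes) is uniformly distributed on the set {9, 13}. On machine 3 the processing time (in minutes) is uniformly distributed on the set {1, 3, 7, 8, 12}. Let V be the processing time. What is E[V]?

E[V | machine 1] = (4+8)/2 = 6.
E[V | machine 2] = (9+13)/2 = 11.
E[V | machine 3] = (1+3+7+8+12)/5 = 31/5.
E[V] = (3/10)·(6) + (1/2)·(11) + (1/5)·(31/5) = 427/50.

427/50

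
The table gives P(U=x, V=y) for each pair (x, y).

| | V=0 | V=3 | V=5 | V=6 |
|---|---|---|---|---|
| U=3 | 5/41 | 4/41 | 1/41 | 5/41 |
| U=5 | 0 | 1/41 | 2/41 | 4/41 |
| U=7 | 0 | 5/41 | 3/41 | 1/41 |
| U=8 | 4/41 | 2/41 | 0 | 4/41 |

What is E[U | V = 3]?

17/3

P(V = 3) = 12/41.
Σ U·P over the event = 3·(4/41) + 5·(1/41) + 7·(5/41) + 8·(2/41) = 68/41.
E[U | V = 3] = (68/41) / (12/41) = 17/3.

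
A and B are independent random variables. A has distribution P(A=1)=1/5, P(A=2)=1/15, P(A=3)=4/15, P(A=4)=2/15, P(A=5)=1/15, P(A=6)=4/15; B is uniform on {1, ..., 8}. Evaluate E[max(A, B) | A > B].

190/39

P(A > B) = 13/40.
Summing max(A,B)·P(x,y) over outcomes with A > B gives 19/12.
E[max(A, B) | A > B] = (19/12) / (13/40) = 190/39.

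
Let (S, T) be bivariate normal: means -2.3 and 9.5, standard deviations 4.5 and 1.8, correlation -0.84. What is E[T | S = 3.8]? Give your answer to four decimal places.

For a bivariate normal, E[T | S=x] = μ_T + ρ·(σ_T/σ_S)·(x − μ_S).
E[T | S=3.8] = 9.5 + (-0.84)·(1.8/4.5)·(3.8 − (-2.3)) = 9.5 + (-0.336)·(6.1) = 7.4504.

7.4504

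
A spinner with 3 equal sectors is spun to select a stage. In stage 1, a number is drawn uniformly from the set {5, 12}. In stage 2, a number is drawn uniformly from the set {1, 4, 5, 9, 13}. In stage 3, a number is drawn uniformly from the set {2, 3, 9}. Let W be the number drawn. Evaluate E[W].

587/90

E[W | stage 1] = (5+12)/2 = 17/2.
E[W | stage 2] = (1+4+5+9+13)/5 = 32/5.
E[W | stage 3] = (2+3+9)/3 = 14/3.
E[W] = (1/3)·(17/2) + (1/3)·(32/5) + (1/3)·(14/3) = 587/90.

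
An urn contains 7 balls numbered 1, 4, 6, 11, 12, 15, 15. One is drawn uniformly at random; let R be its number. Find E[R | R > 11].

14

P(R > 11) = 3/7.
Σ over the event: 12·1/7 + 15·2/7 = 6.
E[R | R > 11] = (6) / (3/7) = 14.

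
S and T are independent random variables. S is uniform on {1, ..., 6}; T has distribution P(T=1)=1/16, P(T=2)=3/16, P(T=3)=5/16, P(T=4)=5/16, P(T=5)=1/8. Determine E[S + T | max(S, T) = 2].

P(max(S, T) = 2) = 7/96.
Summing (S+T)·P(x,y) over outcomes with max(S, T) = 2 gives 1/4.
E[S + T | max(S, T) = 2] = (1/4) / (7/96) = 24/7.

24/7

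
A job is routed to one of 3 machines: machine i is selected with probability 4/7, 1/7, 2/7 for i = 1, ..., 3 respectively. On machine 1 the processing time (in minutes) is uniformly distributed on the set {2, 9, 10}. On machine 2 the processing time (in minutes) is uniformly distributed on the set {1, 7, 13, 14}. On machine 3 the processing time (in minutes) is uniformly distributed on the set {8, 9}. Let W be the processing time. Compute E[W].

215/28

E[W | machine 1] = (2+9+10)/3 = 7.
E[W | machine 2] = (1+7+13+14)/4 = 35/4.
E[W | machine 3] = (8+9)/2 = 17/2.
By the law of total expectation,
E[W] = (4/7)·(7) + (1/7)·(35/4) + (2/7)·(17/2) = 215/28.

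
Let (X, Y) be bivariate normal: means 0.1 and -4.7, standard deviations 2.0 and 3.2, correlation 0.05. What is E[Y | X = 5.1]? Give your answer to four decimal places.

The regression of Y on X has slope ρ·σ_Y/σ_X and passes through (μ_X, μ_Y).
E[Y | X=5.1] = -4.7 + (0.05)·(3.2/2.0)·(5.1 − (0.1)) = -4.7 + (0.08)·(5) = -4.3000.

-4.3000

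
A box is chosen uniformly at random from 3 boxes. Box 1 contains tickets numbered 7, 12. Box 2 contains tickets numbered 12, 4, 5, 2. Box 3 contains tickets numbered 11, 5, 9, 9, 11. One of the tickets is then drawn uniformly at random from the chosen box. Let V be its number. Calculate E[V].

97/12

E[V | box 1] = (7+12)/2 = 19/2.
E[V | box 2] = (12+4+5+2)/4 = 23/4.
E[V | box 3] = (11+5+9+9+11)/5 = 9.
By the law of total expectation,
E[V] = (1/3)·(19/2) + (1/3)·(23/4) + (1/3)·(9) = 97/12.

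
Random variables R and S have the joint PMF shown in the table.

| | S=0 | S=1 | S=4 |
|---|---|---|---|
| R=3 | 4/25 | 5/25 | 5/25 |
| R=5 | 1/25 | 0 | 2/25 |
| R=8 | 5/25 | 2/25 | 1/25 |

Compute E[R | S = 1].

P(S = 1) = 7/25.
Σ R·P over the event = 3·(5/25) + 8·(2/25) = 31/25.
E[R | S = 1] = (31/25) / (7/25) = 31/7.

31/7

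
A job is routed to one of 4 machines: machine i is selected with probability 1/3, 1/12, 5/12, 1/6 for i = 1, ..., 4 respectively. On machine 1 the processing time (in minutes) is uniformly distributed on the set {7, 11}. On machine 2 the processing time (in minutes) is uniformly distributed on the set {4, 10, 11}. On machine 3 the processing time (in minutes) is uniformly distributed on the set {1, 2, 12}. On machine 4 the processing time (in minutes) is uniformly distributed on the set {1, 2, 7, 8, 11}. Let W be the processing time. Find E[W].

E[W | machine 1] = (7+11)/2 = 9.
E[W | machine 2] = (4+10+11)/3 = 25/3.
E[W | machine 3] = (1+2+12)/3 = 5.
E[W | machine 4] = (1+2+7+8+11)/5 = 29/5.
By the law of total expectation,
E[W] = (1/3)·(9) + (1/12)·(25/3) + (5/12)·(5) + (1/6)·(29/5) = 607/90.

607/90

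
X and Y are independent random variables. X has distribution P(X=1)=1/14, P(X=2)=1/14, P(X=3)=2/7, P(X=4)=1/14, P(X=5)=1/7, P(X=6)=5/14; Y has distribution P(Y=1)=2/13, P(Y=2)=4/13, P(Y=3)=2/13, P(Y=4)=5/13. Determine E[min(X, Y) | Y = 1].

P(Y = 1) = 2/13.
Summing min(X,Y)·P(x,y) over outcomes with Y = 1 gives 2/13.
E[min(X, Y) | Y = 1] = (2/13) / (2/13) = 1.

1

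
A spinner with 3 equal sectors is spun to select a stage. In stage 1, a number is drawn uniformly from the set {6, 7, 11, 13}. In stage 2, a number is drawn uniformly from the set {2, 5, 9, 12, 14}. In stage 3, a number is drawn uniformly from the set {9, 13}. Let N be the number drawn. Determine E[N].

E[N | stage 1] = (6+7+11+13)/4 = 37/4.
E[N | stage 2] = (2+5+9+12+14)/5 = 42/5.
E[N | stage 3] = (9+13)/2 = 11.
By the law of total expectation,
E[N] = (1/3)·(37/4) + (1/3)·(42/5) + (1/3)·(11) = 191/20.

191/20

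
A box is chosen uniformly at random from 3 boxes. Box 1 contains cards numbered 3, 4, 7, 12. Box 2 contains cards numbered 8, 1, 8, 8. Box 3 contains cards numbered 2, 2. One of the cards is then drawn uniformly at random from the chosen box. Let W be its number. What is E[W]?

E[W | box 1] = (3+4+7+12)/4 = 13/2.
E[W | box 2] = (8+1+8+8)/4 = 25/4.
E[W | box 3] = (2+2)/2 = 2.
By the law of total expectation,
E[W] = (1/3)·(13/2) + (1/3)·(25/4) + (1/3)·(2) = 59/12.

59/12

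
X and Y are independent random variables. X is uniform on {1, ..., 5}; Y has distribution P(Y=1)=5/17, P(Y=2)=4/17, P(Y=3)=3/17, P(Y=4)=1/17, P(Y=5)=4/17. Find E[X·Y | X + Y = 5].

P(X + Y = 5) = 13/85.
Summing XY·P(x,y) over outcomes with X + Y = 5 gives 66/85.
E[X·Y | X + Y = 5] = (66/85) / (13/85) = 66/13.

66/13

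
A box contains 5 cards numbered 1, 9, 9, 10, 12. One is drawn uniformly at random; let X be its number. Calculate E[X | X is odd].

P(X is odd) = 3/5.
Σ over the event: 1·1/5 + 9·2/5 = 19/5.
E[X | X is odd] = (19/5) / (3/5) = 19/3.

19/3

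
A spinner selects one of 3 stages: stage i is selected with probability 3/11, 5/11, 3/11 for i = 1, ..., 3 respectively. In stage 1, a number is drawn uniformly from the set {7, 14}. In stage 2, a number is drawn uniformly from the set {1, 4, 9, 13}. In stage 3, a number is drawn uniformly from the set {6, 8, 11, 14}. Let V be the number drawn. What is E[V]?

E[V | stage 1] = (7+14)/2 = 21/2.
E[V | stage 2] = (1+4+9+13)/4 = 27/4.
E[V | stage 3] = (6+8+11+14)/4 = 39/4.
E[V] = (3/11)·(21/2) + (5/11)·(27/4) + (3/11)·(39/4) = 189/22.

189/22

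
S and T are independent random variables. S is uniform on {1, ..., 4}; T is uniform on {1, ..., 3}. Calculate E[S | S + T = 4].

P(S + T = 4) = 1/4.
Summing S·P(x,y) over outcomes with S + T = 4 gives 1/2.
E[S | S + T = 4] = (1/2) / (1/4) = 2.

2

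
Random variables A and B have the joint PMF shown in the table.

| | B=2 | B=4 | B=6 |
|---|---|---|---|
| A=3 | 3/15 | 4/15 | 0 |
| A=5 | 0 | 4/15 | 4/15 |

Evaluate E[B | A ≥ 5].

5

P(A ≥ 5) = 8/15.
Σ B·P over the event = 4·(4/15) + 6·(4/15) = 8/3.
E[B | A ≥ 5] = (8/3) / (8/15) = 5.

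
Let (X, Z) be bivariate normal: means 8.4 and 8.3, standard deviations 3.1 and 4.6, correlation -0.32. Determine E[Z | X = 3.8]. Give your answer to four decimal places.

E[Z | X=x] = μ_Z + ρ(σ_Z/σ_X)(x − μ_X) for jointly normal variables.
E[Z | X=3.8] = 8.3 + (-0.32)·(4.6/3.1)·(3.8 − (8.4)) = 8.3 + (-0.47484)·(-4.6) = 10.4843.

10.4843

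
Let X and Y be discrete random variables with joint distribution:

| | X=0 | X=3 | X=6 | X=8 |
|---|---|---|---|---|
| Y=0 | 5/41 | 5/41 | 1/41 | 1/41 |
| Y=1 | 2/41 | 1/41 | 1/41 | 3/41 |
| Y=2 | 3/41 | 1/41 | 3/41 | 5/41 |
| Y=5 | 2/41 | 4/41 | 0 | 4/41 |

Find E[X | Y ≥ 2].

105/22

P(Y ≥ 2) = 22/41.
Σ X·P over the event = 0·(3/41) + 0·(2/41) + 3·(1/41) + 3·(4/41) + 6·(3/41) + 8·(5/41) + 8·(4/41) = 105/41.
E[X | Y ≥ 2] = (105/41) / (22/41) = 105/22.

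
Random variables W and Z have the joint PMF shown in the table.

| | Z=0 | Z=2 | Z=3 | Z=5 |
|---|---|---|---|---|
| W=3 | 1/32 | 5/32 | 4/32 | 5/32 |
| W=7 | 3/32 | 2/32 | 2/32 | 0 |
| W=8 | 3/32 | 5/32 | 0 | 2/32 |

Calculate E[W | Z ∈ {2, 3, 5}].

P(Z ∈ {2, 3, 5}) = 25/32.
Summing W·P(W=x,Z=y) over the conditioning event gives 63/16.
E[W | Z ∈ {2, 3, 5}] = (63/16) / (25/32) = 126/25.

126/25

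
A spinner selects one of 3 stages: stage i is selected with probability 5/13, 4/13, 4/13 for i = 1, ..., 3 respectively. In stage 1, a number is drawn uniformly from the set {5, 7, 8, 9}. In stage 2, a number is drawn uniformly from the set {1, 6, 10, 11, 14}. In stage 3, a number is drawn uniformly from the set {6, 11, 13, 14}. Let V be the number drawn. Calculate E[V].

2277/260

E[V | stage 1] = (5+7+8+9)/4 = 29/4.
E[V | stage 2] = (1+6+10+11+14)/5 = 42/5.
E[V | stage 3] = (6+11+13+14)/4 = 11.
By the law of total expectation,
E[V] = (5/13)·(29/4) + (4/13)·(42/5) + (4/13)·(11) = 2277/260.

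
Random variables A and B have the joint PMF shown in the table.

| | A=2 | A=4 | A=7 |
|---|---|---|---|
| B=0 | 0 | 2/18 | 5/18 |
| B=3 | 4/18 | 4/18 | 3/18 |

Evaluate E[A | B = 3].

P(B = 3) = 11/18.
Summing A·P(A=x,B=y) over the conditioning event gives 5/2.
E[A | B = 3] = (5/2) / (11/18) = 45/11.

45/11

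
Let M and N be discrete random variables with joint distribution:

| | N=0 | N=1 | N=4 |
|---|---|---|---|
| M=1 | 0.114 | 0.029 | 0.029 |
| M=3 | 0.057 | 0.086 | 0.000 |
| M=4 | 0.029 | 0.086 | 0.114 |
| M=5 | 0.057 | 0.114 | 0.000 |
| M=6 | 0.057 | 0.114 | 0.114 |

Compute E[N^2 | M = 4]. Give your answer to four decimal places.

P(M = 4) = 0.229.
Summing N^2·P(M=x,N=y) over the conditioning event gives 1.910.
E[N^2 | M = 4] = (1.910) / (0.229) = 8.3406.

8.3406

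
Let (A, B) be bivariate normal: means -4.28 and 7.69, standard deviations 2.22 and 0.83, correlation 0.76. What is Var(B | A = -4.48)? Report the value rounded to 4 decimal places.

0.2910

For a bivariate normal, Var(B | A=x) = σ_B²(1 − ρ²).
Var(B | A=-4.48) = (0.83)²·(1 − (0.76)²) = 0.6889·0.4224 = 0.2910.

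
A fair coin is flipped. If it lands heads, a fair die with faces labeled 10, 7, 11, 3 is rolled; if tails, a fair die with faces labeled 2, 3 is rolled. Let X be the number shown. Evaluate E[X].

41/8

E[X | heads] = (10+7+11+3)/4 = 31/4.
E[X | tails] = (2+3)/2 = 5/2.
E[X] = (1/2)·(31/4) + (1/2)·(5/2) = 41/8.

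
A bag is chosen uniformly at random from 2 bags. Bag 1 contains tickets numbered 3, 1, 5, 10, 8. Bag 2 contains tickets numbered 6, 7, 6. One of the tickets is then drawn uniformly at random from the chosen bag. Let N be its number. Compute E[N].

88/15

E[N | bag 1] = (3+1+5+10+8)/5 = 27/5.
E[N | bag 2] = (6+7+6)/3 = 19/3.
E[N] = (1/2)·(27/5) + (1/2)·(19/3) = 88/15.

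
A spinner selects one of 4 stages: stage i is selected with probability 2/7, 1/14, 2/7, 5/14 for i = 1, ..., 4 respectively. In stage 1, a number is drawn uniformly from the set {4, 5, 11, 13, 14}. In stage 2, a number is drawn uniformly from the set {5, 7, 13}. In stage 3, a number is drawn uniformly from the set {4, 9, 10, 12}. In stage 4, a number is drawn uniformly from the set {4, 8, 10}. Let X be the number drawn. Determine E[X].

E[X | stage 1] = (4+5+11+13+14)/5 = 47/5.
E[X | stage 2] = (5+7+13)/3 = 25/3.
E[X | stage 3] = (4+9+10+12)/4 = 35/4.
E[X | stage 4] = (4+8+10)/3 = 22/3.
By the law of total expectation,
E[X] = (2/7)·(47/5) + (1/14)·(25/3) + (2/7)·(35/4) + (5/14)·(22/3) = 42/5.

42/5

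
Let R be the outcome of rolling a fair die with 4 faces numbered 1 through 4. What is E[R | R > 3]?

Given R > 3, R is equally likely to be any of {4}.
E[R | R > 3] = (4) / 1 = 4.

4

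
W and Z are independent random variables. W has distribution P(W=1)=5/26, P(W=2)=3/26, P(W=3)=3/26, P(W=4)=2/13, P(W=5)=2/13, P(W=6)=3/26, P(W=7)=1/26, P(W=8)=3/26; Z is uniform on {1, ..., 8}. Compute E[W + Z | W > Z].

678/79

P(W > Z) = 79/208.
Summing (W+Z)·P(x,y) over outcomes with W > Z gives 339/104.
E[W + Z | W > Z] = (339/104) / (79/208) = 678/79.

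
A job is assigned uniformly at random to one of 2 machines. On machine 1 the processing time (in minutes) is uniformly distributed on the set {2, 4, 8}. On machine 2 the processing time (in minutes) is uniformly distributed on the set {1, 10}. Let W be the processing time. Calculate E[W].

61/12

E[W | machine 1] = (2+4+8)/3 = 14/3.
E[W | machine 2] = (1+10)/2 = 11/2.
E[W] = (1/2)·(14/3) + (1/2)·(11/2) = 61/12.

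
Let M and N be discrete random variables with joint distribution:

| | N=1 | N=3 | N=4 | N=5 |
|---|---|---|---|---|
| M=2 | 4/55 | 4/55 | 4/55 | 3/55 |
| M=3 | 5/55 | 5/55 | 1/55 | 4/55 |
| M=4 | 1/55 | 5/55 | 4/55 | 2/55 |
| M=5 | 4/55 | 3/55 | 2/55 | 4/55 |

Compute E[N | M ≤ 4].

P(M ≤ 4) = 42/55.
Summing N·P(M=x,N=y) over the conditioning event gives 133/55.
E[N | M ≤ 4] = (133/55) / (42/55) = 19/6.

19/6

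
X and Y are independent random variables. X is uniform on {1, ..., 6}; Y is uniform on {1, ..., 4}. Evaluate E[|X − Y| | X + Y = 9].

2

Outcomes with X + Y = 9: (5,4), (6,3), each with probability 1/24.
E[|X − Y| | X + Y = 9] = (1 + 3) / 2 = 2.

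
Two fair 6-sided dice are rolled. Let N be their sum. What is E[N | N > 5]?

P(N > 5) = 13/18.
Σ over the event: 6·5/36 + 7·1/6 + 8·5/36 + 9·1/9 + 10·1/12 + 11·1/18 + 12·1/36 = 53/9.
E[N | N > 5] = (53/9) / (13/18) = 106/13.

106/13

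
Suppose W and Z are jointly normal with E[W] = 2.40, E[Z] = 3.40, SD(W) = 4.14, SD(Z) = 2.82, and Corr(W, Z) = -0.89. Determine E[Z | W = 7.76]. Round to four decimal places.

E[Z | W=x] = μ_Z + ρ(σ_Z/σ_W)(x − μ_W) for jointly normal variables.
E[Z | W=7.76] = 3.40 + (-0.89)·(2.82/4.14)·(7.76 − (2.40)) = 3.40 + (-0.60623)·(5.36) = 0.1506.

0.1506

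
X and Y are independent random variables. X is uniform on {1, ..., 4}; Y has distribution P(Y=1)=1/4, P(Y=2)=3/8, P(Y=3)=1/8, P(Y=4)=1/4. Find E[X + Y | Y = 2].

P(Y = 2) = 3/8.
Summing (X+Y)·P(x,y) over outcomes with Y = 2 gives 27/16.
E[X + Y | Y = 2] = (27/16) / (3/8) = 9/2.

9/2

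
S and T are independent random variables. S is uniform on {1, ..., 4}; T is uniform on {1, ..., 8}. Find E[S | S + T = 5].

Outcomes with S + T = 5: (1,4), (2,3), (3,2), (4,1), each with probability 1/32.
E[S | S + T = 5] = (1 + 2 + 3 + 4) / 4 = 5/2.

5/2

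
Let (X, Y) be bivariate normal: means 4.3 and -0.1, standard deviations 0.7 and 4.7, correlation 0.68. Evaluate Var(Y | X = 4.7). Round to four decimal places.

The conditional variance in a bivariate normal is σ_Y²(1 − ρ²), independent of x.
Var(Y | X=4.7) = (4.7)²·(1 − (0.68)²) = 22.09·0.5376 = 11.8756.

11.8756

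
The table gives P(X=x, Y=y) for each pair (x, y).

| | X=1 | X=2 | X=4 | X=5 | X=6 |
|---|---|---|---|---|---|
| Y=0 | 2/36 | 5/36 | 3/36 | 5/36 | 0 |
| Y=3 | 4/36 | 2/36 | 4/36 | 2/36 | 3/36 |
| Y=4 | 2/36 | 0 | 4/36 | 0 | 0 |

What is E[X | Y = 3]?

P(Y = 3) = 5/12.
Summing X·P(X=x,Y=y) over the conditioning event gives 13/9.
E[X | Y = 3] = (13/9) / (5/12) = 52/15.

52/15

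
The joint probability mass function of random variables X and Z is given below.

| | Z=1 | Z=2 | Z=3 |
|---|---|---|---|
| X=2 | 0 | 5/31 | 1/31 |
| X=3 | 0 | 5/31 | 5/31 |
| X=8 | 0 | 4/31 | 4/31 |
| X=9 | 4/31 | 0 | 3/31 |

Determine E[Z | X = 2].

13/6

P(X = 2) = 6/31.
Σ Z·P over the event = 2·(5/31) + 3·(1/31) = 13/31.
E[Z | X = 2] = (13/31) / (6/31) = 13/6.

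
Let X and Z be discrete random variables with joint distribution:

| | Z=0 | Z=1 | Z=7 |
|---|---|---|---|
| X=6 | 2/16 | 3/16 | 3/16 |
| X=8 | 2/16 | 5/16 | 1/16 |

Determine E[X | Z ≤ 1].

43/6

P(Z ≤ 1) = 3/4.
Σ X·P over the event = 6·(2/16) + 6·(3/16) + 8·(2/16) + 8·(5/16) = 43/8.
E[X | Z ≤ 1] = (43/8) / (3/4) = 43/6.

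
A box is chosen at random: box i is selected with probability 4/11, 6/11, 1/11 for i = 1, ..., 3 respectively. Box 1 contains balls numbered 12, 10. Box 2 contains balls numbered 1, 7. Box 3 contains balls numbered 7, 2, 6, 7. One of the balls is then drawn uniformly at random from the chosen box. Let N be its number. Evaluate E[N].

E[N | box 1] = (12+10)/2 = 11.
E[N | box 2] = (1+7)/2 = 4.
E[N | box 3] = (7+2+6+7)/4 = 11/2.
E[N] = (4/11)·(11) + (6/11)·(4) + (1/11)·(11/2) = 147/22.

147/22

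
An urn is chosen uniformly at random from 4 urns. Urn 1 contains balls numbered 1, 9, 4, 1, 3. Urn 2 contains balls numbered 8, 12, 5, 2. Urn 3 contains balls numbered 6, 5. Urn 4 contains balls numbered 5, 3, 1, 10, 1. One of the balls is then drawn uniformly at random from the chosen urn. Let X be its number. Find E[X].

397/80

E[X | urn 1] = (1+9+4+1+3)/5 = 18/5.
E[X | urn 2] = (8+12+5+2)/4 = 27/4.
E[X | urn 3] = (6+5)/2 = 11/2.
E[X | urn 4] = (5+3+1+10+1)/5 = 4.
By the law of total expectation,
E[X] = (1/4)·(18/5) + (1/4)·(27/4) + (1/4)·(11/2) + (1/4)·(4) = 397/80.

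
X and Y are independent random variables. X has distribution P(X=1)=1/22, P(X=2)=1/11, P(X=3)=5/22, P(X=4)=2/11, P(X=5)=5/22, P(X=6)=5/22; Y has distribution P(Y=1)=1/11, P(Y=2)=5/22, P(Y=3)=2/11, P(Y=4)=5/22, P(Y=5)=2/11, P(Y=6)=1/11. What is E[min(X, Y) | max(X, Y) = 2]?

29/19

P(max(X, Y) = 2) = 19/484.
Summing min(X,Y)·P(x,y) over outcomes with max(X, Y) = 2 gives 29/484.
E[min(X, Y) | max(X, Y) = 2] = (29/484) / (19/484) = 29/19.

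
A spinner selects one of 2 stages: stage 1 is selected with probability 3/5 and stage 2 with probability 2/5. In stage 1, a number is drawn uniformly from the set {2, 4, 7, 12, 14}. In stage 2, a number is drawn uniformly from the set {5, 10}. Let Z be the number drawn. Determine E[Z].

192/25

E[Z | stage 1] = (2+4+7+12+14)/5 = 39/5.
E[Z | stage 2] = (5+10)/2 = 15/2.
E[Z] = (3/5)·(39/5) + (2/5)·(15/2) = 192/25.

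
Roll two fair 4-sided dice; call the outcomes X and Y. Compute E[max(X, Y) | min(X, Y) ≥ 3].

P(min(X, Y) ≥ 3) = 1/4.
Summing max(X,Y)·P(x,y) over outcomes with min(X, Y) ≥ 3 gives 15/16.
E[max(X, Y) | min(X, Y) ≥ 3] = (15/16) / (1/4) = 15/4.

15/4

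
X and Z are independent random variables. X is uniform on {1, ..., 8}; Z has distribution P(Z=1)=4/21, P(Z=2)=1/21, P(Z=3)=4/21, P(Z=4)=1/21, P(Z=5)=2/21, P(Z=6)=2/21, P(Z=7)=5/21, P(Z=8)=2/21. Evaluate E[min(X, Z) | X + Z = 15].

7

P(X + Z = 15) = 1/24.
Summing min(X,Z)·P(x,y) over outcomes with X + Z = 15 gives 7/24.
E[min(X, Z) | X + Z = 15] = (7/24) / (1/24) = 7.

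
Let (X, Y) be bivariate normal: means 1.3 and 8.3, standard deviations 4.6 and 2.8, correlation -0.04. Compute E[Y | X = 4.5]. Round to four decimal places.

The regression of Y on X has slope ρ·σ_Y/σ_X and passes through (μ_X, μ_Y).
E[Y | X=4.5] = 8.3 + (-0.04)·(2.8/4.6)·(4.5 − (1.3)) = 8.3 + (-0.024348)·(3.2) = 8.2221.

8.2221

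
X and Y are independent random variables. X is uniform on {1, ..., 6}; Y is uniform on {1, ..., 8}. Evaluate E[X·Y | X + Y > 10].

Outcomes with X + Y > 10: (3,8), (4,7), (4,8), (5,6), (5,7), (5,8), (6,5), (6,6), (6,7), (6,8), each with probability 1/48.
E[X·Y | X + Y > 10] = (24 + 28 + 32 + 30 + 35 + 40 + 30 + 36 + 42 + 48) / 10 = 69/2.

69/2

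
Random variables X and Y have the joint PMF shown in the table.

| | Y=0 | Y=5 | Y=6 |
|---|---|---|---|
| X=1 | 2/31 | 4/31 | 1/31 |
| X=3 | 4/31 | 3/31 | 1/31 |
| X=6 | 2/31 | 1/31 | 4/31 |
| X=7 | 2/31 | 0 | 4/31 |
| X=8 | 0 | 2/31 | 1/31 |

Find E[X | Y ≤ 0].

P(Y ≤ 0) = 10/31.
Summing X·P(X=x,Y=y) over the conditioning event gives 40/31.
E[X | Y ≤ 0] = (40/31) / (10/31) = 4.

4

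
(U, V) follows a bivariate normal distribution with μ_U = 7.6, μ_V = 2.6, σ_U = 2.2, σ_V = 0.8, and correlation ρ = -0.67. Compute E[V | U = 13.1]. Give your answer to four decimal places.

1.2600

E[V | U=x] = μ_V + ρ(σ_V/σ_U)(x − μ_U) for jointly normal variables.
E[V | U=13.1] = 2.6 + (-0.67)·(0.8/2.2)·(13.1 − (7.6)) = 2.6 + (-0.24364)·(5.5) = 1.2600.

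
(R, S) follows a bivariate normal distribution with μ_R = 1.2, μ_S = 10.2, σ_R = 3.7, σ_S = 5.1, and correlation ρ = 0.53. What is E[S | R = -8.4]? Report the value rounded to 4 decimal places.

The regression of S on R has slope ρ·σ_S/σ_R and passes through (μ_R, μ_S).
E[S | R=-8.4] = 10.2 + (0.53)·(5.1/3.7)·(-8.4 − (1.2)) = 10.2 + (0.73054)·(-9.6) = 3.1868.

3.1868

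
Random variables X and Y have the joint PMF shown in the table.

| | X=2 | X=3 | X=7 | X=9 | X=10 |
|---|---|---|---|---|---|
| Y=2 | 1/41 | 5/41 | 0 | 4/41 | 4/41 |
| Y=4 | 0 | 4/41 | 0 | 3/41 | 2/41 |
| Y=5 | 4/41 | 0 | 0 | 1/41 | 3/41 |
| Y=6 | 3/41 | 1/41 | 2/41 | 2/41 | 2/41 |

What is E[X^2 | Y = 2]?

773/14

P(Y = 2) = 14/41.
Σ X^2·P over the event = 4·(1/41) + 9·(5/41) + 81·(4/41) + 100·(4/41) = 773/41.
E[X^2 | Y = 2] = (773/41) / (14/41) = 773/14.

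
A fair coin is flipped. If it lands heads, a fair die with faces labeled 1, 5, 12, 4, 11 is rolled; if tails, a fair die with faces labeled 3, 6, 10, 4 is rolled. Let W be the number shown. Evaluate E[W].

247/40

E[W | heads] = (1+5+12+4+11)/5 = 33/5.
E[W | tails] = (3+6+10+4)/4 = 23/4.
E[W] = (1/2)·(33/5) + (1/2)·(23/4) = 247/40.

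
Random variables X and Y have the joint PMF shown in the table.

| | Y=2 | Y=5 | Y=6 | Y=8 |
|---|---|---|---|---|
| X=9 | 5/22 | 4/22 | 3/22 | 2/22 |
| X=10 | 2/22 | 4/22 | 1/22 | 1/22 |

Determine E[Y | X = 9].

P(X = 9) = 7/11.
Σ Y·P over the event = 2·(5/22) + 5·(4/22) + 6·(3/22) + 8·(2/22) = 32/11.
E[Y | X = 9] = (32/11) / (7/11) = 32/7.

32/7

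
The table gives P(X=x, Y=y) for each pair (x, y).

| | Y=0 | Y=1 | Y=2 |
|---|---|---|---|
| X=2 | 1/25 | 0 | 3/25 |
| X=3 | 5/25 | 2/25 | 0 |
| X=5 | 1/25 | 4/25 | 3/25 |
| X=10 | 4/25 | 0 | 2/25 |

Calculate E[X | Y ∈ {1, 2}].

P(Y ∈ {1, 2}) = 14/25.
Σ X·P over the event = 2·(3/25) + 3·(2/25) + 5·(4/25) + 5·(3/25) + 10·(2/25) = 67/25.
E[X | Y ∈ {1, 2}] = (67/25) / (14/25) = 67/14.

67/14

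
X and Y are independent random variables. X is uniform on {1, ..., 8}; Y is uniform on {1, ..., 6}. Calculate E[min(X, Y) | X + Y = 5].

3/2

Outcomes with X + Y = 5: (1,4), (2,3), (3,2), (4,1), each with probability 1/48.
E[min(X, Y) | X + Y = 5] = (1 + 2 + 2 + 1) / 4 = 3/2.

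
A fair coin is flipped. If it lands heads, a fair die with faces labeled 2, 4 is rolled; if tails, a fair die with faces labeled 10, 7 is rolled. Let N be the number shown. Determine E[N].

23/4

E[N | heads] = (2+4)/2 = 3.
E[N | tails] = (10+7)/2 = 17/2.
E[N] = (1/2)·(3) + (1/2)·(17/2) = 23/4.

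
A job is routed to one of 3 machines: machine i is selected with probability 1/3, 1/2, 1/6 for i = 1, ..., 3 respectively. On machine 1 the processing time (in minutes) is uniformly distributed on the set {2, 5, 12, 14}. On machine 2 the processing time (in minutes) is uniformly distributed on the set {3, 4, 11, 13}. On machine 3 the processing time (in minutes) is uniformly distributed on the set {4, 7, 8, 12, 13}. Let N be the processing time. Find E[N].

E[N | machine 1] = (2+5+12+14)/4 = 33/4.
E[N | machine 2] = (3+4+11+13)/4 = 31/4.
E[N | machine 3] = (4+7+8+12+13)/5 = 44/5.
E[N] = (1/3)·(33/4) + (1/2)·(31/4) + (1/6)·(44/5) = 971/120.

971/120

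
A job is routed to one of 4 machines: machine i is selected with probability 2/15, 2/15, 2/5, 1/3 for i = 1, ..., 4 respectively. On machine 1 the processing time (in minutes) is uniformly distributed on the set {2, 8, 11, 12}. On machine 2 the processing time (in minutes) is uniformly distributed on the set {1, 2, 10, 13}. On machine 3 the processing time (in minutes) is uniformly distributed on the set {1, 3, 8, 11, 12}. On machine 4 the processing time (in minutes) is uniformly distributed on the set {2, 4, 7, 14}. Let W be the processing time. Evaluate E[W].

E[W | machine 1] = (2+8+11+12)/4 = 33/4.
E[W | machine 2] = (1+2+10+13)/4 = 13/2.
E[W | machine 3] = (1+3+8+11+12)/5 = 7.
E[W | machine 4] = (2+4+7+14)/4 = 27/4.
E[W] = (2/15)·(33/4) + (2/15)·(13/2) + (2/5)·(7) + (1/3)·(27/4) = 421/60.

421/60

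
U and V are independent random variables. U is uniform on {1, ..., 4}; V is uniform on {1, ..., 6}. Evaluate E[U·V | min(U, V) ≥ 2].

12

P(min(U, V) ≥ 2) = 5/8.
Summing UV·P(x,y) over outcomes with min(U, V) ≥ 2 gives 15/2.
E[U·V | min(U, V) ≥ 2] = (15/2) / (5/8) = 12.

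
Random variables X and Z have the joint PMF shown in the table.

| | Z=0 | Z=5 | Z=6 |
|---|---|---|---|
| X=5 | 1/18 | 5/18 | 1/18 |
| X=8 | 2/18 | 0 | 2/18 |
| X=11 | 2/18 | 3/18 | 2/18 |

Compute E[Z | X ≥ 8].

P(X ≥ 8) = 11/18.
Σ Z·P over the event = 0·(2/18) + 6·(2/18) + 0·(2/18) + 5·(3/18) + 6·(2/18) = 13/6.
E[Z | X ≥ 8] = (13/6) / (11/18) = 39/11.

39/11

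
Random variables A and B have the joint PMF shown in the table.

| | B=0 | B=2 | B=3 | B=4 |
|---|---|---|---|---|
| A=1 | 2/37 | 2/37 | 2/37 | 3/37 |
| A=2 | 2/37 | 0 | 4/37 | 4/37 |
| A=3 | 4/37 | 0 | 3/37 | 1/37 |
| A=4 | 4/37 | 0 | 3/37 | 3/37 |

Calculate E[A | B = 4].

26/11

P(B = 4) = 11/37.
Σ A·P over the event = 1·(3/37) + 2·(4/37) + 3·(1/37) + 4·(3/37) = 26/37.
E[A | B = 4] = (26/37) / (11/37) = 26/11.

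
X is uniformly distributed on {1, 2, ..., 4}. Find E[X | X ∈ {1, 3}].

P(X ∈ {1, 3}) = 1/2.
Σ over the event: 1·1/4 + 3·1/4 = 1.
E[X | X ∈ {1, 3}] = (1) / (1/2) = 2.

2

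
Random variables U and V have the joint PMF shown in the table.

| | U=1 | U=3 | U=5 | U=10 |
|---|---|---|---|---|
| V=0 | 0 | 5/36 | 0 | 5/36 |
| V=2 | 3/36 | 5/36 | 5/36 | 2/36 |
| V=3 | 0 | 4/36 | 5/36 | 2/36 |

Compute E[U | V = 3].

57/11

P(V = 3) = 11/36.
Summing U·P(U=x,V=y) over the conditioning event gives 19/12.
E[U | V = 3] = (19/12) / (11/36) = 57/11.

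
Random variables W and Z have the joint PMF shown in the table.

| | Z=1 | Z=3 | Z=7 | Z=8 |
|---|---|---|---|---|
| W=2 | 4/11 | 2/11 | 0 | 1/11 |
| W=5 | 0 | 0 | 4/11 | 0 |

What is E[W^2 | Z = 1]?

P(Z = 1) = 4/11.
Summing W^2·P(W=x,Z=y) over the conditioning event gives 16/11.
E[W^2 | Z = 1] = (16/11) / (4/11) = 4.

4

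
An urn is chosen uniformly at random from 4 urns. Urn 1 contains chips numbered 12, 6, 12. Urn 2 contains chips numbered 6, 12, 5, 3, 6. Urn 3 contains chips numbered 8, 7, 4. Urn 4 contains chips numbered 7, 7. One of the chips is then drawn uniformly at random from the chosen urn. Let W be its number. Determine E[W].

E[W | urn 1] = (12+6+12)/3 = 10.
E[W | urn 2] = (6+12+5+3+6)/5 = 32/5.
E[W | urn 3] = (8+7+4)/3 = 19/3.
E[W | urn 4] = (7+7)/2 = 7.
By the law of total expectation,
E[W] = (1/4)·(10) + (1/4)·(32/5) + (1/4)·(19/3) + (1/4)·(7) = 223/30.

223/30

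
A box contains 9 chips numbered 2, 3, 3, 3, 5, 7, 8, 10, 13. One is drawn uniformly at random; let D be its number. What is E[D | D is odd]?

P(D is odd) = 2/3.
Σ over the event: 3·1/3 + 5·1/9 + 7·1/9 + 13·1/9 = 34/9.
E[D | D is odd] = (34/9) / (2/3) = 17/3.

17/3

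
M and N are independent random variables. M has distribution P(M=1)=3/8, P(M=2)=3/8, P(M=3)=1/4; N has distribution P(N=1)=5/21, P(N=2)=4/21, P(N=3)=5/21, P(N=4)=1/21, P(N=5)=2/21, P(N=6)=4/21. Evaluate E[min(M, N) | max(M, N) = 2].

17/13

P(max(M, N) = 2) = 13/56.
Summing min(M,N)·P(x,y) over outcomes with max(M, N) = 2 gives 17/56.
E[min(M, N) | max(M, N) = 2] = (17/56) / (13/56) = 17/13.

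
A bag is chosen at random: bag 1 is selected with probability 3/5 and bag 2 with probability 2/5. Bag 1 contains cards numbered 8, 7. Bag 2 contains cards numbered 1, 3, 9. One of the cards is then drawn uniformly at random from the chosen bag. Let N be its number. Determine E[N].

E[N | bag 1] = (8+7)/2 = 15/2.
E[N | bag 2] = (1+3+9)/3 = 13/3.
E[N] = (3/5)·(15/2) + (2/5)·(13/3) = 187/30.

187/30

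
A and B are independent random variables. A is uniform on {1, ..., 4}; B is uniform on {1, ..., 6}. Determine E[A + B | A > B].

P(A > B) = 1/4.
Summing (A+B)·P(x,y) over outcomes with A > B gives 5/4.
E[A + B | A > B] = (5/4) / (1/4) = 5.

5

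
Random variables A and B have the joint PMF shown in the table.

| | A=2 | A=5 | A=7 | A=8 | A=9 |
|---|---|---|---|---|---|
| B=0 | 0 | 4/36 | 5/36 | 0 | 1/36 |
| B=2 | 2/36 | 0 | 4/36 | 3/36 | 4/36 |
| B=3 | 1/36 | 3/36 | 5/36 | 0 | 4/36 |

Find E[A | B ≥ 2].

P(B ≥ 2) = 13/18.
Σ A·P over the event = 2·(2/36) + 2·(1/36) + 5·(3/36) + 7·(4/36) + 7·(5/36) + 8·(3/36) + 9·(4/36) + 9·(4/36) = 5.
E[A | B ≥ 2] = (5) / (13/18) = 90/13.

90/13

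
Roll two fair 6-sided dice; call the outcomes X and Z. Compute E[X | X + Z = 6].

3

Outcomes with X + Z = 6: (1,5), (2,4), (3,3), (4,2), (5,1), each with probability 1/36.
E[X | X + Z = 6] = (1 + 2 + 3 + 4 + 5) / 5 = 3.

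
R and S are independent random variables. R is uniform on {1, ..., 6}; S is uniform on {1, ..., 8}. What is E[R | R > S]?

14/3

P(R > S) = 5/16.
Summing R·P(x,y) over outcomes with R > S gives 35/24.
E[R | R > S] = (35/24) / (5/16) = 14/3.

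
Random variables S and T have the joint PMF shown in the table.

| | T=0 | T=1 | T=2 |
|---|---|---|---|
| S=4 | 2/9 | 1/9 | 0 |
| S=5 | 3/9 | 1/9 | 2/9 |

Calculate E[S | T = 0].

23/5

P(T = 0) = 5/9.
Σ S·P over the event = 4·(2/9) + 5·(3/9) = 23/9.
E[S | T = 0] = (23/9) / (5/9) = 23/5.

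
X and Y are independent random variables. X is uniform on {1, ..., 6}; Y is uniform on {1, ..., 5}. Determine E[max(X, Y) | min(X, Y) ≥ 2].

P(min(X, Y) ≥ 2) = 2/3.
Summing max(X,Y)·P(x,y) over outcomes with min(X, Y) ≥ 2 gives 3.
E[max(X, Y) | min(X, Y) ≥ 2] = (3) / (2/3) = 9/2.

9/2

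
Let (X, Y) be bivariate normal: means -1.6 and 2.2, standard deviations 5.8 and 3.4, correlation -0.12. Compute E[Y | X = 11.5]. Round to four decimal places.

1.2785

The regression of Y on X has slope ρ·σ_Y/σ_X and passes through (μ_X, μ_Y).
E[Y | X=11.5] = 2.2 + (-0.12)·(3.4/5.8)·(11.5 − (-1.6)) = 2.2 + (-0.070345)·(13.1) = 1.2785.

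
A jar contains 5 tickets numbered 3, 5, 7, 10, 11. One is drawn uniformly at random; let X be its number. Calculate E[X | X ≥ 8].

21/2

P(X ≥ 8) = 2/5.
Σ over the event: 10·1/5 + 11·1/5 = 21/5.
E[X | X ≥ 8] = (21/5) / (2/5) = 21/2.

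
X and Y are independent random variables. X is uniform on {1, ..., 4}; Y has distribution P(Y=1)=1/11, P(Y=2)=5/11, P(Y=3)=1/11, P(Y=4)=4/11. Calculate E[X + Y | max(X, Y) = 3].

P(max(X, Y) = 3) = 9/44.
Summing (X+Y)·P(x,y) over outcomes with max(X, Y) = 3 gives 1.
E[X + Y | max(X, Y) = 3] = (1) / (9/44) = 44/9.

44/9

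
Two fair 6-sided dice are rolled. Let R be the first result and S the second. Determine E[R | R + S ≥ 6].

53/13

P(R + S ≥ 6) = 13/18.
Summing R·P(x,y) over outcomes with R + S ≥ 6 gives 53/18.
E[R | R + S ≥ 6] = (53/18) / (13/18) = 53/13.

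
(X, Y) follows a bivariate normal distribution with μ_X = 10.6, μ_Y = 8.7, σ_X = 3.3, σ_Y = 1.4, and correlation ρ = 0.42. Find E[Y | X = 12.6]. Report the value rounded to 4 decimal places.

E[Y | X=x] = μ_Y + ρ(σ_Y/σ_X)(x − μ_X) for jointly normal variables.
E[Y | X=12.6] = 8.7 + (0.42)·(1.4/3.3)·(12.6 − (10.6)) = 8.7 + (0.17818)·(2) = 9.0564.

9.0564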